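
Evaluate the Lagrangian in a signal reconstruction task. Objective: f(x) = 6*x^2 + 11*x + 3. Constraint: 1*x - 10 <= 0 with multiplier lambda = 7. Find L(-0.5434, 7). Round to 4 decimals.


Step 1: Evaluate f(x).
f(-0.5434) = 6*(-0.5434)^2 + 11*(-0.5434) + 3 = -1.2057
Step 2: Evaluate g(x).
g(-0.5434) = 1*-0.5434 - 10 = -10.5434
Step 3: Compute Lagrangian.
L = -1.2057 + 7*-10.5434 = -75.0095


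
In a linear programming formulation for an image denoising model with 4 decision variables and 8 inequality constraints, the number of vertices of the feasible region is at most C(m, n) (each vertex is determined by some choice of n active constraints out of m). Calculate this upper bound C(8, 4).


Each vertex corresponds to some choice of n active constraints out of m, so the number of vertices is at most C(m, n) = m! / (n!(m-n)!).
m = 8, n = 4
Numerator: 8 * 7 * 6 * 5
Denominator: 4! = 24
C(8, 4) = 70


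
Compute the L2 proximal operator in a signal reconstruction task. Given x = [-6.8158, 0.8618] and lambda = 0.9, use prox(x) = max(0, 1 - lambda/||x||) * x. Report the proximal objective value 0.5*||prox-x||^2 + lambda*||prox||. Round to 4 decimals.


Step 1: Compute ||x||.
||x|| = 6.8701
Step 2: Compute scaling factor.
scale = max(0, 1 - 0.9/6.8701) = 0.869
Step 3: prox(x) = [-5.9229, 0.7489]
||prox(x)|| = 5.9701
Step 4: Proximal objective.
0.5*||prox-x||^2 = 0.405
lambda*||prox|| = 5.3731
Total = 5.7781


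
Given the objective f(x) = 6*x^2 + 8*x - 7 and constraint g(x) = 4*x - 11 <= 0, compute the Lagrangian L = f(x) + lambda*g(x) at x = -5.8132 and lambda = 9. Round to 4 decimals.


Step 1: Evaluate f(x).
f(-5.8132) = 6*(-5.8132)^2 + 8*(-5.8132) - 7 = 149.2542
Step 2: Evaluate g(x).
g(-5.8132) = 4*-5.8132 - 11 = -34.2528
Step 3: Compute Lagrangian.
L = 149.2542 + 9*-34.2528 = -159.021


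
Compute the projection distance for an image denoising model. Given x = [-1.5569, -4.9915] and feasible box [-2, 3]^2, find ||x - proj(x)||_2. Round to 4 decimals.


Project each component onto [-2, 3].
clip(-1.5569) = -1.5569, clip(-4.9915) = -2.0
Projection = [-1.5569, -2.0]
Squared diffs: [0.0, 8.9491]
Distance = sqrt(8.9491) = 2.9915


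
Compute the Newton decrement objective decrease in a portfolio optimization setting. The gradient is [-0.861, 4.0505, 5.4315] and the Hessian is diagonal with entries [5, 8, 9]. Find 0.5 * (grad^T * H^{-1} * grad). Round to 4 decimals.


Step 1: H is diagonal, so H^(-1) * g = [-0.1722, 0.5063, 0.6035].
Step 2: g^T H^(-1) g = sum_i g_i^2 / H_ii
  = (-0.861)^2/5 + (4.0505)^2/8 + (5.4315)^2/9
  = 0.1483 + 2.0508 + 3.2779 = 5.477
Step 3: Objective decrease = 0.5 * g^T H^(-1) g = 2.7385


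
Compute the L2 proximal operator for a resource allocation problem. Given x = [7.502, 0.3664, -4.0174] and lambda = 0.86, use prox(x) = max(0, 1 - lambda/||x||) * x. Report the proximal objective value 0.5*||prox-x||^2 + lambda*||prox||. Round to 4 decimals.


Step 1: Compute ||x||.
||x|| = 8.5178
Step 2: Compute scaling factor.
scale = max(0, 1 - 0.86/8.5178) = 0.899
Step 3: prox(x) = [6.7446, 0.3294, -3.6118]
||prox(x)|| = 7.6578
Step 4: Proximal objective.
0.5*||prox-x||^2 = 0.3698
lambda*||prox|| = 6.5857
Total = 6.9556


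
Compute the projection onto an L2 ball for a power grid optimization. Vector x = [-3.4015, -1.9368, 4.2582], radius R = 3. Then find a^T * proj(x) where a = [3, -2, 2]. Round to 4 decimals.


Step 1: Compute ||x|| (intermediates to 6 decimals).
||x|| = sqrt((-3.4015)^2 + (-1.9368)^2 + 4.2582^2) = 5.783914
Step 2: Project.
Since ||x|| > R, scale = R/||x|| = 3/5.783914 = 0.51868, proj(x) = scale * x
proj(x) = [-1.76429, -1.004579, 2.208643]
Step 3: Dot product.
a^T * proj(x) = 3*(-1.76429) - 2*(-1.004579) + 2*2.208643 = 1.1336


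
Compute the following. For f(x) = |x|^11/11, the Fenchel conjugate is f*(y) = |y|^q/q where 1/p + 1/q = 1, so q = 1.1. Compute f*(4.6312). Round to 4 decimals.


The conjugate exponent q satisfies 1/p + 1/q = 1.
p = 11, so q = 11/(11 - 1) = 1.1
|y|^q = 4.6312^1.1 = 5.3984
f*(4.6312) = 5.3984 / 1.1 = 4.9076


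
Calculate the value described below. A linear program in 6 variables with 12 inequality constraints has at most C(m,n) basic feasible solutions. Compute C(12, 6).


Each vertex corresponds to some choice of n active constraints out of m, so the number of vertices is at most C(m, n) = m! / (n!(m-n)!).
m = 12, n = 6
Numerator: 12 * 11 * 10 * 9 * 8 * 7
Denominator: 6! = 720
C(12, 6) = 924


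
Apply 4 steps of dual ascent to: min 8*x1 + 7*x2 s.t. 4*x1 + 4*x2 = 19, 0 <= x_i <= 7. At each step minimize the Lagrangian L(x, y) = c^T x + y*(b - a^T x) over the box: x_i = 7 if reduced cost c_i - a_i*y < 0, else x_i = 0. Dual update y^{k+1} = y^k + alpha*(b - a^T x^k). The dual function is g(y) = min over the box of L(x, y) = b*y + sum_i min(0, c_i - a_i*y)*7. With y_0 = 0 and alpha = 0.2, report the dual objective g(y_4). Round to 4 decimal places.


Dual ascent for LP: min 8*x1 + 7*x2, 4*x1 + 4*x2 = 19, 0 <= x_i <= 7
Step 1: y^k = 0.0, reduced costs: (8.0, 7.0)
  x^k = (0.0, 0.0), subgradient = b - a^T x = 19.0
  y^{k+1} = 0.0 + 0.2*19.0 = 3.8
Step 2: y^k = 3.8, reduced costs: (-7.2, -8.2)
  x^k = (7.0, 7.0), subgradient = b - a^T x = -37.0
  y^{k+1} = 3.8 + 0.2*-37.0 = -3.6
Step 3: y^k = -3.6, reduced costs: (22.4, 21.4)
  x^k = (0.0, 0.0), subgradient = b - a^T x = 19.0
  y^{k+1} = -3.6 + 0.2*19.0 = 0.2
Step 4: y^k = 0.2, reduced costs: (7.2, 6.2)
  x^k = (0.0, 0.0), subgradient = b - a^T x = 19.0
  y^{k+1} = 0.2 + 0.2*19.0 = 4.0
Dual objective at y_4 = 4.0: reduced costs (-8.0, -9.0), box minimizer x = (7.0, 7.0)
g(y_4) = b*y + (c1 - a1*y)*x1 + (c2 - a2*y)*x2 = 19*4.0 + (-8.0)*7.0 + (-9.0)*7.0 = 76.0 - 56.0 - 63.0 = -43.0


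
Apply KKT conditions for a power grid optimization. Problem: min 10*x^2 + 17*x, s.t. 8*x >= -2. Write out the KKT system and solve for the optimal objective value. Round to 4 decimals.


Step 1: Try lambda = 0 (constraint inactive).
x_unc = -17/(2*10) = -0.85
Check: 8*-0.85 = -6.8 < -2 -- violated!
Step 2: Constraint must be active: 8*x = -2
x* = -2/8 = -0.25
lambda = (2*10*(-0.25) + 17)/8 = 1.5
Step 3: Compute optimal value.
f(x*) = 10*(-0.25)^2 + 17*(-0.25) = -3.625


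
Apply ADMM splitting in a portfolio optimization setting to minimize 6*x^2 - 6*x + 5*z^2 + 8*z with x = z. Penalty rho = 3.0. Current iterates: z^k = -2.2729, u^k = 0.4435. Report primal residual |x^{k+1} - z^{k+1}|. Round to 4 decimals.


ADMM iteration with rho = 3.0, z^k = -2.2729, u^k = 0.4435
Step 1: x-update.
Minimize 6*x^2 - 6*x + (3.0/2)*(x + 2.2729 + 0.4435)^2
FOC: (2*6 + 3.0)*x = 6 + 3.0*(-2.2729 - 0.4435)
x^{k+1} = -0.1433
Step 2: z-update.
Minimize 5*z^2 + 8*z + (3.0/2)*(-0.1433 - z + 0.4435)^2
FOC: (2*5 + 3.0)*z = -8 + 3.0*(-0.1433 + 0.4435)
z^{k+1} = -0.5461
Step 3: u-update.
u^{k+1} = 0.4435 - 0.1433 + 0.5461 = 0.8463
Step 4: Primal residual = |-0.1433 + 0.5461| = 0.4028


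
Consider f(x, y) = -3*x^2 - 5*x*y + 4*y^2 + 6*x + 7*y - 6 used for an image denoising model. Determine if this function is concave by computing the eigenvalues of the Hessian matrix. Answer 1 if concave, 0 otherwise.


The Hessian of f(x,y) = -3*x^2 - 5*x*y + 4*y^2 + 6*x + 7*y - 6 is:
H = [[-6, -5], [-5, 8]]
Trace = -6 + 8 = 2
Determinant = -6*8 - (-5)^2 = -73
Discriminant = (2)^2 - 4*-73 = 296.0
Eigenvalues: lambda_1 = -7.6023, lambda_2 = 9.6023
The function is not concave.

0


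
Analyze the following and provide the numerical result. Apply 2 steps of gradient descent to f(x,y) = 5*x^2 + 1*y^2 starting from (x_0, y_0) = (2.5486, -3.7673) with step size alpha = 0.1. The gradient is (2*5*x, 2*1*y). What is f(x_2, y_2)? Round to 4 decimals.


Gradient descent on f(x,y) = 5*x^2 + 1*y^2.
Starting point: (2.5486, -3.7673), alpha = 0.1
Step 1: grad_x = 2*5*2.5486 = 25.486, grad_y = 2*1*-3.7673 = -7.5346
  x_1 = 2.5486 - 0.1*25.486 = -0.0
  y_1 = -3.7673 - 0.1*-7.5346 = -3.0138
Step 2: grad_x = 2*5*-0.0 = -0.0, grad_y = 2*1*-3.0138 = -6.0277
  x_2 = -0.0 - 0.1*-0.0 = 0.0
  y_2 = -3.0138 - 0.1*-6.0277 = -2.4111
f(0.0, -2.4111) = 5*0.0^2 + 1*(-2.4111)^2 = 5.8133


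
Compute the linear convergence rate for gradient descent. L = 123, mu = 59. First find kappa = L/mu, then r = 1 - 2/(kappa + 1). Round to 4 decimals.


Step 1: Compute the condition number.
kappa = L/mu = 123/59 = 2.0847
Step 2: Compute the convergence rate.
r = 1 - 2/(kappa + 1) = 1 - 2*mu/(L + mu) = (L - mu)/(L + mu) = 64/182 = 0.3516


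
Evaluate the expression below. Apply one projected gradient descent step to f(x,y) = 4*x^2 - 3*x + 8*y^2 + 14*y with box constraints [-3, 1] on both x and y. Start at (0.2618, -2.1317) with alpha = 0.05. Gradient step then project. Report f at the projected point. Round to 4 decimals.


Step 1: Compute gradient at (0.2618, -2.1317).
grad_x = 2*4*0.2618 - 3 = -0.9056
grad_y = 2*8*-2.1317 + 14 = -20.1072
Step 2: Gradient step.
x_raw = 0.2618 - 0.05*-0.9056 = 0.3071
y_raw = -2.1317 - 0.05*-20.1072 = -1.1263
Step 3: Project onto [-3, 1].
x_proj = clip(0.3071) = 0.3071
y_proj = clip(-1.1263) = -1.1263
Step 4: Evaluate f.
f(0.3071, -1.1263) = -6.1637


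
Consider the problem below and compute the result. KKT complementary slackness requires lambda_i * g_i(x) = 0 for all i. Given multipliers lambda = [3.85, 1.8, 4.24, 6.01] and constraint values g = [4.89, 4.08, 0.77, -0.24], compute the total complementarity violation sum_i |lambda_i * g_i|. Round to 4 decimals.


KKT complementary slackness check:
lambda_1 * g_1 = 3.85 * 4.89 = 18.8265
lambda_2 * g_2 = 1.8 * 4.08 = 7.344
lambda_3 * g_3 = 4.24 * 0.77 = 3.2648
lambda_4 * g_4 = 6.01 * -0.24 = -1.4424
Total violation = 18.8265 + 7.344 + 3.2648 + 1.4424 = 30.8777


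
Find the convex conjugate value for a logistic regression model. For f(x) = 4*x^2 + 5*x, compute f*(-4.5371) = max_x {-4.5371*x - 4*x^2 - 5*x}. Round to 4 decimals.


f*(y) = sup_x {y*x - a*x^2 - b*x} = sup_x {(y-b)*x - a*x^2}
FOC: (y - b) - 2a*x = 0 => x* = (y - b)/(2a)
x* = (-4.5371 - 5)/(2*4) = -1.1921
f*(-4.5371) = (y-b)^2/(4a) = (-4.5371 - 5)^2/(4*4)
= 90.9563/16 = 5.6848


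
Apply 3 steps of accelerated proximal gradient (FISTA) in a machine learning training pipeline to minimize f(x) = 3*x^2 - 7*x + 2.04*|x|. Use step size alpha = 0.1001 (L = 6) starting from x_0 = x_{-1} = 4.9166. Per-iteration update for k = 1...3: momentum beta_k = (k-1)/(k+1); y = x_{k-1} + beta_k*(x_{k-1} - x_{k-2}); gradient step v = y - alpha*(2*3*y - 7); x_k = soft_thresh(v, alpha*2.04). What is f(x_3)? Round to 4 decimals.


FISTA on f(x) = 3*x^2 - 7*x + 2.04*|x|
L = 6, alpha = 0.1001
Iteration 1: beta = 0.0, y = 4.9166 + 0.0*(4.9166 - 4.9166) = 4.9166
  grad(y) = 22.4996, v = y - alpha*grad = 2.6644
  prox(v) = soft_thresh(2.6644, 0.2042) = 2.4602
Iteration 2: beta = 0.3333, y = 2.4602 + 0.3333*(2.4602 - 4.9166) = 1.6414
  grad(y) = 2.8483, v = y - alpha*grad = 1.3563
  prox(v) = soft_thresh(1.3563, 0.2042) = 1.1521
Iteration 3: beta = 0.5, y = 1.1521 + 0.5*(1.1521 - 2.4602) = 0.498
  grad(y) = -4.012, v = y - alpha*grad = 0.8996
  prox(v) = soft_thresh(0.8996, 0.2042) = 0.6954
f(x_3) = 3*0.6954^2 - 7*0.6954 + 2.04*|0.6954| = -1.9984


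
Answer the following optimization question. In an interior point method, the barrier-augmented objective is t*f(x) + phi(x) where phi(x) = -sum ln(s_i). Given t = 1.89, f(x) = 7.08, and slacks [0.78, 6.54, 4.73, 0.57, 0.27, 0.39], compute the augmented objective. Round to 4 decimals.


Step 1: Compute log-barrier.
ln values: [-0.2485, 1.8779, 1.5539, -0.5621, -1.3093, -0.9416]
phi = -(-0.2485 + 1.8779 + 1.5539 - 0.5621 - 1.3093 - 0.9416) = -0.3703
Step 2: Compute augmented objective.
t*f(x) = 1.89*7.08 = 13.3812
Total = 13.3812 - 0.3703 = 13.0109


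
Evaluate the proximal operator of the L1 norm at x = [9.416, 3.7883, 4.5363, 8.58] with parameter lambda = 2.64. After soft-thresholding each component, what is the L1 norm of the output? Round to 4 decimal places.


Soft-thresholding with lambda = 2.64:
prox(9.416) = sign(9.416)*max(|9.416| - 2.64, 0) = 6.776
prox(3.7883) = sign(3.7883)*max(|3.7883| - 2.64, 0) = 1.1483
prox(4.5363) = sign(4.5363)*max(|4.5363| - 2.64, 0) = 1.8963
prox(8.58) = sign(8.58)*max(|8.58| - 2.64, 0) = 5.94
prox(x) = [6.776, 1.1483, 1.8963, 5.94]
||prox(x)||_1 = 6.776 + 1.1483 + 1.8963 + 5.94 = 15.7606


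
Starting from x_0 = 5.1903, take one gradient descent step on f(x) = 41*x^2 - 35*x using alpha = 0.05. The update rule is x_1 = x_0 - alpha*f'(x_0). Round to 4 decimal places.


We compute the gradient at x_0 and apply the update.
f'(x) = 82*x - 35
f'(5.1903) = 82*5.1903 - 35 = 390.6046
x_1 = 5.1903 - 0.05*390.6046 = -14.3399


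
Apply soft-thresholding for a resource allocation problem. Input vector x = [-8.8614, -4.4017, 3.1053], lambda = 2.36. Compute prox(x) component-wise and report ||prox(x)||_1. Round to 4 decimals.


Soft-thresholding with lambda = 2.36:
prox(-8.8614) = sign(-8.8614)*max(|-8.8614| - 2.36, 0) = -6.5014
prox(-4.4017) = sign(-4.4017)*max(|-4.4017| - 2.36, 0) = -2.0417
prox(3.1053) = sign(3.1053)*max(|3.1053| - 2.36, 0) = 0.7453
prox(x) = [-6.5014, -2.0417, 0.7453]
||prox(x)||_1 = 6.5014 + 2.0417 + 0.7453 = 9.2884


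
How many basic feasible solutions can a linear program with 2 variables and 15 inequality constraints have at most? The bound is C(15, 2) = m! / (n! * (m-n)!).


Each vertex corresponds to some choice of n active constraints out of m, so the number of vertices is at most C(m, n) = m! / (n!(m-n)!).
m = 15, n = 2
Numerator: 15 * 14
Denominator: 2! = 2
C(15, 2) = 105


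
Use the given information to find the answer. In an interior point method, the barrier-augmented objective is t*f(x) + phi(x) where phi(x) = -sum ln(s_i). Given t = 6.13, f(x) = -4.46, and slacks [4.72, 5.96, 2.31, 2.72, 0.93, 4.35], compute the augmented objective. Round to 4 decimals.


Step 1: Compute log-barrier.
ln values: [1.5518, 1.7851, 0.8372, 1.0006, -0.0726, 1.4702]
phi = -(1.5518 + 1.7851 + 0.8372 + 1.0006 - 0.0726 + 1.4702) = -6.5724
Step 2: Compute augmented objective.
t*f(x) = 6.13*-4.46 = -27.3398
Total = -27.3398 - 6.5724 = -33.9122


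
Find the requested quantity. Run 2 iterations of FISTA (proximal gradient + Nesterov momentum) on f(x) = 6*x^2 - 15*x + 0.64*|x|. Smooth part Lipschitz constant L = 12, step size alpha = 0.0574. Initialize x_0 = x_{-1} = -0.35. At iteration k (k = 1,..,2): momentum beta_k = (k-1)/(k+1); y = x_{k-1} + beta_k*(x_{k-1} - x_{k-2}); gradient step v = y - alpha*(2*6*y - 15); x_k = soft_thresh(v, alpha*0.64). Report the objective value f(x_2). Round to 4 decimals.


FISTA on f(x) = 6*x^2 - 15*x + 0.64*|x|
L = 12, alpha = 0.0574
Iteration 1: beta = 0.0, y = -0.35 + 0.0*(-0.35 + 0.35) = -0.35
  grad(y) = -19.2, v = y - alpha*grad = 0.7521
  prox(v) = soft_thresh(0.7521, 0.0367) = 0.7153
Iteration 2: beta = 0.3333, y = 0.7153 + 0.3333*(0.7153 + 0.35) = 1.0705
  grad(y) = -2.1545, v = y - alpha*grad = 1.1941
  prox(v) = soft_thresh(1.1941, 0.0367) = 1.1574
f(x_2) = 6*1.1574^2 - 15*1.1574 + 0.64*|1.1574| = -8.5828


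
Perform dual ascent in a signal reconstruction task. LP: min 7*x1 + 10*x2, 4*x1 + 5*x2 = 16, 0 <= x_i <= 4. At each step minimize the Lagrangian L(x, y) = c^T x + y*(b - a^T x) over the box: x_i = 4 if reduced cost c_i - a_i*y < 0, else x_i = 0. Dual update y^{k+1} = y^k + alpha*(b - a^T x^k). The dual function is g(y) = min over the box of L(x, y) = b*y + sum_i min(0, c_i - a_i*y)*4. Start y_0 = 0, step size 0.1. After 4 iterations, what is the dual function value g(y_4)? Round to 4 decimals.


Dual ascent for LP: min 7*x1 + 10*x2, 4*x1 + 5*x2 = 16, 0 <= x_i <= 4
Step 1: y^k = 0.0, reduced costs: (7.0, 10.0)
  x^k = (0.0, 0.0), subgradient = b - a^T x = 16.0
  y^{k+1} = 0.0 + 0.1*16.0 = 1.6
Step 2: y^k = 1.6, reduced costs: (0.6, 2.0)
  x^k = (0.0, 0.0), subgradient = b - a^T x = 16.0
  y^{k+1} = 1.6 + 0.1*16.0 = 3.2
Step 3: y^k = 3.2, reduced costs: (-5.8, -6.0)
  x^k = (4.0, 4.0), subgradient = b - a^T x = -20.0
  y^{k+1} = 3.2 + 0.1*-20.0 = 1.2
Step 4: y^k = 1.2, reduced costs: (2.2, 4.0)
  x^k = (0.0, 0.0), subgradient = b - a^T x = 16.0
  y^{k+1} = 1.2 + 0.1*16.0 = 2.8
Dual objective at y_4 = 2.8: reduced costs (-4.2, -4.0), box minimizer x = (4.0, 4.0)
g(y_4) = b*y + (c1 - a1*y)*x1 + (c2 - a2*y)*x2 = 16*2.8 + (-4.2)*4.0 + (-4.0)*4.0 = 44.8 - 16.8 - 16.0 = 12.0


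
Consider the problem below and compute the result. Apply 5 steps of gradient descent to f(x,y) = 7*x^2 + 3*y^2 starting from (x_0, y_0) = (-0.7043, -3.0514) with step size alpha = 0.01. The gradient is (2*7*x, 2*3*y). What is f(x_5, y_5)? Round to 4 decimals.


Gradient descent on f(x,y) = 7*x^2 + 3*y^2.
Starting point: (-0.7043, -3.0514), alpha = 0.01
Step 1: grad_x = 2*7*-0.7043 = -9.8602, grad_y = 2*3*-3.0514 = -18.3084
  x_1 = -0.7043 - 0.01*-9.8602 = -0.6057
  y_1 = -3.0514 - 0.01*-18.3084 = -2.8683
Step 2: grad_x = 2*7*-0.6057 = -8.4798, grad_y = 2*3*-2.8683 = -17.2099
  x_2 = -0.6057 - 0.01*-8.4798 = -0.5209
  y_2 = -2.8683 - 0.01*-17.2099 = -2.6962
Step 3: grad_x = 2*7*-0.5209 = -7.2926, grad_y = 2*3*-2.6962 = -16.1773
  x_3 = -0.5209 - 0.01*-7.2926 = -0.448
  y_3 = -2.6962 - 0.01*-16.1773 = -2.5344
Step 4: grad_x = 2*7*-0.448 = -6.2716, grad_y = 2*3*-2.5344 = -15.2067
  x_4 = -0.448 - 0.01*-6.2716 = -0.3853
  y_4 = -2.5344 - 0.01*-15.2067 = -2.3824
Step 5: grad_x = 2*7*-0.3853 = -5.3936, grad_y = 2*3*-2.3824 = -14.2943
  x_5 = -0.3853 - 0.01*-5.3936 = -0.3313
  y_5 = -2.3824 - 0.01*-14.2943 = -2.2394
f(-0.3313, -2.2394) = 7*(-0.3313)^2 + 3*(-2.2394)^2 = 15.8136


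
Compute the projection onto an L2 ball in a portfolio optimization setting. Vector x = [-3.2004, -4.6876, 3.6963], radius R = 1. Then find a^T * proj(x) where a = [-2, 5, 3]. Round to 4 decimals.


Step 1: Compute ||x|| (intermediates to 6 decimals).
||x|| = sqrt((-3.2004)^2 + (-4.6876)^2 + 3.6963^2) = 6.773388
Step 2: Project.
Since ||x|| > R, scale = R/||x|| = 1/6.773388 = 0.147637, proj(x) = scale * x
proj(x) = [-0.472497, -0.692063, 0.545711]
Step 3: Dot product.
a^T * proj(x) = -2*(-0.472497) + 5*(-0.692063) + 3*0.545711 = -0.8782


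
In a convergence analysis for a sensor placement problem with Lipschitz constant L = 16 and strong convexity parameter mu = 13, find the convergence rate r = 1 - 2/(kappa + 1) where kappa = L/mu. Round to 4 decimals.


Step 1: Compute the condition number.
kappa = L/mu = 16/13 = 1.2308
Step 2: Compute the convergence rate.
r = 1 - 2/(kappa + 1) = 1 - 2*mu/(L + mu) = (L - mu)/(L + mu) = 3/29 = 0.1034


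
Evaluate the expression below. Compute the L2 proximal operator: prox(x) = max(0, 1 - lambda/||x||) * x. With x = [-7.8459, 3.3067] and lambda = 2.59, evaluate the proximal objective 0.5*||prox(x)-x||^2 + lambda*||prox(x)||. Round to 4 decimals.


Step 1: Compute ||x||.
||x|| = 8.5142
Step 2: Compute scaling factor.
scale = max(0, 1 - 2.59/8.5142) = 0.6958
Step 3: prox(x) = [-5.4592, 2.3008]
||prox(x)|| = 5.9242
Step 4: Proximal objective.
0.5*||prox-x||^2 = 3.3541
lambda*||prox|| = 15.3437
Total = 18.6979


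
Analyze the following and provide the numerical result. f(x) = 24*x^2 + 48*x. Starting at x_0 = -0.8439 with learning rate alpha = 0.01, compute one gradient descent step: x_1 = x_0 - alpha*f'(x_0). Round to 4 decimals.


We compute the gradient at x_0 and apply the update.
f'(x) = 48*x + 48
f'(-0.8439) = 48*-0.8439 + 48 = 7.4928
x_1 = -0.8439 - 0.01*7.4928 = -0.9188


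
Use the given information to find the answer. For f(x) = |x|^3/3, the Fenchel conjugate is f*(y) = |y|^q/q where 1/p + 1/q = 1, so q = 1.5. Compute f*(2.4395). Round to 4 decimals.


The conjugate exponent q satisfies 1/p + 1/q = 1.
p = 3, so q = 3/(3 - 1) = 1.5
|y|^q = 2.4395^1.5 = 3.8102
f*(2.4395) = 3.8102 / 1.5 = 2.5402


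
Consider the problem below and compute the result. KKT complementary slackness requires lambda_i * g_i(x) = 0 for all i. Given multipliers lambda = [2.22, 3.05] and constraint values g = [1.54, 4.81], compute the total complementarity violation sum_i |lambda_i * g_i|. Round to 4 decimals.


KKT complementary slackness check:
lambda_1 * g_1 = 2.22 * 1.54 = 3.4188
lambda_2 * g_2 = 3.05 * 4.81 = 14.6705
Total violation = 3.4188 + 14.6705 = 18.0893


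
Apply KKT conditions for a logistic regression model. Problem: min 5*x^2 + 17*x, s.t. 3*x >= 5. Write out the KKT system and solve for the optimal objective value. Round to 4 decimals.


Step 1: Try lambda = 0 (constraint inactive).
x_unc = -17/(2*5) = -1.7
Check: 3*-1.7 = -5.1 < 5 -- violated!
Step 2: Constraint must be active: 3*x = 5
x* = 5/3 = 1.6667 (rounded; the exact value 5/3 is used below)
lambda = (2*5*(5/3) + 17)/3 = 11.2222
Step 3: Compute optimal value.
f(x*) = 5*(5/3)^2 + 17*(5/3) = 42.2222


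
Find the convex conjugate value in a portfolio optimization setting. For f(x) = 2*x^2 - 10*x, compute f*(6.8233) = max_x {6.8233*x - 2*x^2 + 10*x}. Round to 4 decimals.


f*(y) = sup_x {y*x - a*x^2 - b*x} = sup_x {(y-b)*x - a*x^2}
FOC: (y - b) - 2a*x = 0 => x* = (y - b)/(2a)
x* = (6.8233 + 10)/(2*2) = 4.2058
f*(6.8233) = (y-b)^2/(4a) = (6.8233 + 10)^2/(4*2)
= 283.0234/8 = 35.3779


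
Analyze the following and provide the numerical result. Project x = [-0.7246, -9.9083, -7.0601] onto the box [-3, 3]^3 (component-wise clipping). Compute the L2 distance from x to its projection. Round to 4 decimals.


Project each component onto [-3, 3].
clip(-0.7246) = -0.7246, clip(-9.9083) = -3.0, clip(-7.0601) = -3.0
Projection = [-0.7246, -3.0, -3.0]
Squared diffs: [0.0, 47.7246, 16.4844]
Distance = sqrt(64.209) = 8.0131


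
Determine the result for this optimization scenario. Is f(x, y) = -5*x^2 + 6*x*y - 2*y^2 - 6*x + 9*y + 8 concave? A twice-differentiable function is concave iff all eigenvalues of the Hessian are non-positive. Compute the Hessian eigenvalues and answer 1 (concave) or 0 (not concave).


The Hessian of f(x,y) = -5*x^2 + 6*x*y - 2*y^2 - 6*x + 9*y + 8 is:
H = [[-10, 6], [6, -4]]
Trace = -10 - 4 = -14
Determinant = -10*-4 - (6)^2 = 4
Discriminant = (-14)^2 - 4*4 = 180.0
Eigenvalues: lambda_1 = -13.7082, lambda_2 = -0.2918
The function is concave.

1


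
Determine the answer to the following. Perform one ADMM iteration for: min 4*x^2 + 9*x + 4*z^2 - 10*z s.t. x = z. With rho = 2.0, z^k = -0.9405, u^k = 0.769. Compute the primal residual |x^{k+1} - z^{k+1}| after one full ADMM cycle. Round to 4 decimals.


ADMM iteration with rho = 2.0, z^k = -0.9405, u^k = 0.769
Step 1: x-update.
Minimize 4*x^2 + 9*x + (2.0/2)*(x + 0.9405 + 0.769)^2
FOC: (2*4 + 2.0)*x = -9 + 2.0*(-0.9405 - 0.769)
x^{k+1} = -1.2419
Step 2: z-update.
Minimize 4*z^2 - 10*z + (2.0/2)*(-1.2419 - z + 0.769)^2
FOC: (2*4 + 2.0)*z = 10 + 2.0*(-1.2419 + 0.769)
z^{k+1} = 0.9054
Step 3: u-update.
u^{k+1} = 0.769 - 1.2419 - 0.9054 = -1.3783
Step 4: Primal residual = |-1.2419 - 0.9054| = 2.1473


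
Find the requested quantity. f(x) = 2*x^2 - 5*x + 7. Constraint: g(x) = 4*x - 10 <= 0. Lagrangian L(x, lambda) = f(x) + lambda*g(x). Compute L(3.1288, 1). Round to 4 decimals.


Step 1: Evaluate f(x).
f(3.1288) = 2*3.1288^2 - 5*3.1288 + 7 = 10.9348
Step 2: Evaluate g(x).
g(3.1288) = 4*3.1288 - 10 = 2.5152
Step 3: Compute Lagrangian.
L = 10.9348 + 1*2.5152 = 13.45


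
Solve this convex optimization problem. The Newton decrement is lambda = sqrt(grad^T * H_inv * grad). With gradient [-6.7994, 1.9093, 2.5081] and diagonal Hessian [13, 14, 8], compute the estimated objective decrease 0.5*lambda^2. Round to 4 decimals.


Step 1: H is diagonal, so H^(-1) * g = [-0.523, 0.1364, 0.3135].
Step 2: g^T H^(-1) g = sum_i g_i^2 / H_ii
  = (-6.7994)^2/13 + (1.9093)^2/14 + (2.5081)^2/8
  = 3.5563 + 0.2604 + 0.7863 = 4.603
Step 3: Objective decrease = 0.5 * g^T H^(-1) g = 2.3015


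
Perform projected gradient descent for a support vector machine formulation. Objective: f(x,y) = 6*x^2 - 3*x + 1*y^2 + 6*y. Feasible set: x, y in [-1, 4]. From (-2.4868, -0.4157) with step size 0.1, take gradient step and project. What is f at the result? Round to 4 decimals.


Step 1: Compute gradient at (-2.4868, -0.4157).
grad_x = 2*6*-2.4868 - 3 = -32.8416
grad_y = 2*1*-0.4157 + 6 = 5.1686
Step 2: Gradient step.
x_raw = -2.4868 - 0.1*-32.8416 = 0.7974
y_raw = -0.4157 - 0.1*5.1686 = -0.9326
Step 3: Project onto [-1, 4].
x_proj = clip(0.7974) = 0.7974
y_proj = clip(-0.9326) = -0.9326
Step 4: Evaluate f.
f(0.7974, -0.9326) = -3.3031


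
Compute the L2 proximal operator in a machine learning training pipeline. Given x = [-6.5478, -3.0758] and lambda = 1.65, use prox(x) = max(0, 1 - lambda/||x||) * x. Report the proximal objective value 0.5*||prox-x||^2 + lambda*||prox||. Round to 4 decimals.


Step 1: Compute ||x||.
||x|| = 7.2342
Step 2: Compute scaling factor.
scale = max(0, 1 - 1.65/7.2342) = 0.7719
Step 3: prox(x) = [-5.0544, -2.3743]
||prox(x)|| = 5.5842
Step 4: Proximal objective.
0.5*||prox-x||^2 = 1.3613
lambda*||prox|| = 9.2139
Total = 10.5752


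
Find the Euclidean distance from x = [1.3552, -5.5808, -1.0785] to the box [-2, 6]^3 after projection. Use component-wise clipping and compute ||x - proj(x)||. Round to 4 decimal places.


Project each component onto [-2, 6].
clip(1.3552) = 1.3552, clip(-5.5808) = -2.0, clip(-1.0785) = -1.0785
Projection = [1.3552, -2.0, -1.0785]
Squared diffs: [0.0, 12.8221, 0.0]
Distance = sqrt(12.8221) = 3.5808


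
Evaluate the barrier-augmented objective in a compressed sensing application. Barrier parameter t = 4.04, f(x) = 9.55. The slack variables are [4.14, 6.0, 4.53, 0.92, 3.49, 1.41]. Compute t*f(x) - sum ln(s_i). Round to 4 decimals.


Step 1: Compute log-barrier.
ln values: [1.4207, 1.7918, 1.5107, -0.0834, 1.2499, 0.3436]
phi = -(1.4207 + 1.7918 + 1.5107 - 0.0834 + 1.2499 + 0.3436) = -6.2333
Step 2: Compute augmented objective.
t*f(x) = 4.04*9.55 = 38.582
Total = 38.582 - 6.2333 = 32.3487


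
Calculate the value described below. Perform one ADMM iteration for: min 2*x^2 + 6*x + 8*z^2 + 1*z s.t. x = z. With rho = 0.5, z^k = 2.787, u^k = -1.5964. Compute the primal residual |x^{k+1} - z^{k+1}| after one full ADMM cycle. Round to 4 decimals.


ADMM iteration with rho = 0.5, z^k = 2.787, u^k = -1.5964
Step 1: x-update.
Minimize 2*x^2 + 6*x + (0.5/2)*(x - 2.787 - 1.5964)^2
FOC: (2*2 + 0.5)*x = -6 + 0.5*(2.787 + 1.5964)
x^{k+1} = -0.8463
Step 2: z-update.
Minimize 8*z^2 + 1*z + (0.5/2)*(-0.8463 - z - 1.5964)^2
FOC: (2*8 + 0.5)*z = -1 + 0.5*(-0.8463 - 1.5964)
z^{k+1} = -0.1346
Step 3: u-update.
u^{k+1} = -1.5964 - 0.8463 + 0.1346 = -2.3081
Step 4: Primal residual = |-0.8463 + 0.1346| = 0.7117


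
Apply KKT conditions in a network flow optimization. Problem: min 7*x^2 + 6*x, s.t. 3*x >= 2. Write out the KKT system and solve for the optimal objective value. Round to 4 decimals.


Step 1: Try lambda = 0 (constraint inactive).
x_unc = -6/(2*7) = -0.4286
Check: 3*-0.4286 = -1.2858 < 2 -- violated!
Step 2: Constraint must be active: 3*x = 2
x* = 2/3 = 0.6667 (rounded; the exact value 2/3 is used below)
lambda = (2*7*(2/3) + 6)/3 = 5.1111
Step 3: Compute optimal value.
f(x*) = 7*(2/3)^2 + 6*(2/3) = 7.1111


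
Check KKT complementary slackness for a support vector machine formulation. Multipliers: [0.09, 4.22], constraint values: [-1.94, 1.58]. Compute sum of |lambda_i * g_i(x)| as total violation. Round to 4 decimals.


KKT complementary slackness check:
lambda_1 * g_1 = 0.09 * -1.94 = -0.1746
lambda_2 * g_2 = 4.22 * 1.58 = 6.6676
Total violation = 0.1746 + 6.6676 = 6.8422


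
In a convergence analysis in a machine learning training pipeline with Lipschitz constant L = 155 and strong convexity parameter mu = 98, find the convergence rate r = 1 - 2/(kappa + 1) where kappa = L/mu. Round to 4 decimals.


Step 1: Compute the condition number.
kappa = L/mu = 155/98 = 1.5816
Step 2: Compute the convergence rate.
r = 1 - 2/(kappa + 1) = 1 - 2*mu/(L + mu) = (L - mu)/(L + mu) = 57/253 = 0.2253


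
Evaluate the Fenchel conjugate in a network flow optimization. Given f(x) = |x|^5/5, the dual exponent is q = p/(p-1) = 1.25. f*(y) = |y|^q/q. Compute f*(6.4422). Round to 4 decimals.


The conjugate exponent q satisfies 1/p + 1/q = 1.
p = 5, so q = 5/(5 - 1) = 1.25
|y|^q = 6.4422^1.25 = 10.2634
f*(6.4422) = 10.2634 / 1.25 = 8.2107


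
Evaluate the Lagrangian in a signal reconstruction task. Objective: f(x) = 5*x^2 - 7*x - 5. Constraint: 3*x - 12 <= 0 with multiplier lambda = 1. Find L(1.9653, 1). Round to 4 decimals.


Step 1: Evaluate f(x).
f(1.9653) = 5*1.9653^2 - 7*1.9653 - 5 = 0.5549
Step 2: Evaluate g(x).
g(1.9653) = 3*1.9653 - 12 = -6.1041
Step 3: Compute Lagrangian.
L = 0.5549 + 1*-6.1041 = -5.5492


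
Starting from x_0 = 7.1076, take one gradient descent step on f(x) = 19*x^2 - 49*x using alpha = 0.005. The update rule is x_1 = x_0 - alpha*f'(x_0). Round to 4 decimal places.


We compute the gradient at x_0 and apply the update.
f'(x) = 38*x - 49
f'(7.1076) = 38*7.1076 - 49 = 221.0888
x_1 = 7.1076 - 0.005*221.0888 = 6.0022


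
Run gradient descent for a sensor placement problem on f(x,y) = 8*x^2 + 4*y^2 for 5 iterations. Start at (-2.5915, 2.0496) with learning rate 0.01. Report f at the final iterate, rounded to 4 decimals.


Gradient descent on f(x,y) = 8*x^2 + 4*y^2.
Starting point: (-2.5915, 2.0496), alpha = 0.01
Step 1: grad_x = 2*8*-2.5915 = -41.464, grad_y = 2*4*2.0496 = 16.3968
  x_1 = -2.5915 - 0.01*-41.464 = -2.1769
  y_1 = 2.0496 - 0.01*16.3968 = 1.8856
Step 2: grad_x = 2*8*-2.1769 = -34.8298, grad_y = 2*4*1.8856 = 15.0851
  x_2 = -2.1769 - 0.01*-34.8298 = -1.8286
  y_2 = 1.8856 - 0.01*15.0851 = 1.7348
Step 3: grad_x = 2*8*-1.8286 = -29.257, grad_y = 2*4*1.7348 = 13.8783
  x_3 = -1.8286 - 0.01*-29.257 = -1.536
  y_3 = 1.7348 - 0.01*13.8783 = 1.596
Step 4: grad_x = 2*8*-1.536 = -24.5759, grad_y = 2*4*1.596 = 12.768
  x_4 = -1.536 - 0.01*-24.5759 = -1.2902
  y_4 = 1.596 - 0.01*12.768 = 1.4683
Step 5: grad_x = 2*8*-1.2902 = -20.6437, grad_y = 2*4*1.4683 = 11.7466
  x_5 = -1.2902 - 0.01*-20.6437 = -1.0838
  y_5 = 1.4683 - 0.01*11.7466 = 1.3509
f(-1.0838, 1.3509) = 8*(-1.0838)^2 + 4*1.3509^2 = 16.6961


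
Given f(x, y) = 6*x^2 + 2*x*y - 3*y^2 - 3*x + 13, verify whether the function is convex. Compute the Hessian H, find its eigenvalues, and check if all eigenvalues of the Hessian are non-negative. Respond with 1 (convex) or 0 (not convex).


The Hessian of f(x,y) = 6*x^2 + 2*x*y - 3*y^2 - 3*x + 13 is:
H = [[12, 2], [2, -6]]
Trace = 12 - 6 = 6
Determinant = 12*-6 - (2)^2 = -76
Discriminant = (6)^2 - 4*-76 = 340.0
Eigenvalues: lambda_1 = -6.2195, lambda_2 = 12.2195
The function is not convex.

0


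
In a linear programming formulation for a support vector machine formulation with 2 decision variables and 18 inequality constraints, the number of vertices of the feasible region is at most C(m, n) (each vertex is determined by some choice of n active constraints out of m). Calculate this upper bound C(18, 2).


Each vertex corresponds to some choice of n active constraints out of m, so the number of vertices is at most C(m, n) = m! / (n!(m-n)!).
m = 18, n = 2
Numerator: 18 * 17
Denominator: 2! = 2
C(18, 2) = 153


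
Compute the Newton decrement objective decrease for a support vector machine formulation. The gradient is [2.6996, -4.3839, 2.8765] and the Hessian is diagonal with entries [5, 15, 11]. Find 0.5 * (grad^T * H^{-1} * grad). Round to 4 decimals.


Step 1: H is diagonal, so H^(-1) * g = [0.5399, -0.2923, 0.2615].
Step 2: g^T H^(-1) g = sum_i g_i^2 / H_ii
  = (2.6996)^2/5 + (-4.3839)^2/15 + (2.8765)^2/11
  = 1.4576 + 1.2812 + 0.7522 = 3.491
Step 3: Objective decrease = 0.5 * g^T H^(-1) g = 1.7455


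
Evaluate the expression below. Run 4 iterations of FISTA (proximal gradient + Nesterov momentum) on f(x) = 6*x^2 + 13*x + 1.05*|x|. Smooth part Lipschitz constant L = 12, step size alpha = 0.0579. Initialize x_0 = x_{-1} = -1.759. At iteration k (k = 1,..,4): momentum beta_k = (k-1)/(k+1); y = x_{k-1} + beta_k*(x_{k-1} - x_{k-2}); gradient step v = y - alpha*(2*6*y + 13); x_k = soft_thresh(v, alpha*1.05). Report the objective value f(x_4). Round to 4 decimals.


FISTA on f(x) = 6*x^2 + 13*x + 1.05*|x|
L = 12, alpha = 0.0579
Iteration 1: beta = 0.0, y = -1.759 + 0.0*(-1.759 + 1.759) = -1.759
  grad(y) = -8.108, v = y - alpha*grad = -1.2895
  prox(v) = soft_thresh(-1.2895, 0.0608) = -1.2288
Iteration 2: beta = 0.3333, y = -1.2288 + 0.3333*(-1.2288 + 1.759) = -1.052
  grad(y) = 0.376, v = y - alpha*grad = -1.0738
  prox(v) = soft_thresh(-1.0738, 0.0608) = -1.013
Iteration 3: beta = 0.5, y = -1.013 + 0.5*(-1.013 + 1.2288) = -0.9051
  grad(y) = 2.1389, v = y - alpha*grad = -1.0289
  prox(v) = soft_thresh(-1.0289, 0.0608) = -0.9681
Iteration 4: beta = 0.6, y = -0.9681 + 0.6*(-0.9681 + 1.013) = -0.9412
  grad(y) = 1.7052, v = y - alpha*grad = -1.04
  prox(v) = soft_thresh(-1.04, 0.0608) = -0.9792
f(x_4) = 6*(-0.9792)^2 + 13*(-0.9792) + 1.05*|-0.9792| = -5.9484


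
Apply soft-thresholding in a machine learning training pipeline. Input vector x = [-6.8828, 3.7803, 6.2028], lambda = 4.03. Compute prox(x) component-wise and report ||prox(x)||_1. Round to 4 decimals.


Soft-thresholding with lambda = 4.03:
prox(-6.8828) = sign(-6.8828)*max(|-6.8828| - 4.03, 0) = -2.8528
prox(3.7803) = sign(3.7803)*max(|3.7803| - 4.03, 0) = 0.0
prox(6.2028) = sign(6.2028)*max(|6.2028| - 4.03, 0) = 2.1728
prox(x) = [-2.8528, 0.0, 2.1728]
||prox(x)||_1 = 2.8528 + 0.0 + 2.1728 = 5.0256


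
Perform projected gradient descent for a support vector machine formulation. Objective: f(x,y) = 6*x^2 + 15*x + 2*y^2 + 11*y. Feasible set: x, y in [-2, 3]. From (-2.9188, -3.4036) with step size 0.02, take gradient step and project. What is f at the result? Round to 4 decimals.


Step 1: Compute gradient at (-2.9188, -3.4036).
grad_x = 2*6*-2.9188 + 15 = -20.0256
grad_y = 2*2*-3.4036 + 11 = -2.6144
Step 2: Gradient step.
x_raw = -2.9188 - 0.02*-20.0256 = -2.5183
y_raw = -3.4036 - 0.02*-2.6144 = -3.3513
Step 3: Project onto [-2, 3].
x_proj = clip(-2.5183) = -2.0
y_proj = clip(-3.3513) = -2.0
Step 4: Evaluate f.
f(-2.0, -2.0) = -20.0


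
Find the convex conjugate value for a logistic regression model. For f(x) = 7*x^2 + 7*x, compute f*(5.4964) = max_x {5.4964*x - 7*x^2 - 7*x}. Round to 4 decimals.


f*(y) = sup_x {y*x - a*x^2 - b*x} = sup_x {(y-b)*x - a*x^2}
FOC: (y - b) - 2a*x = 0 => x* = (y - b)/(2a)
x* = (5.4964 - 7)/(2*7) = -0.1074
f*(5.4964) = (y-b)^2/(4a) = (5.4964 - 7)^2/(4*7)
= 2.2608/28 = 0.0807


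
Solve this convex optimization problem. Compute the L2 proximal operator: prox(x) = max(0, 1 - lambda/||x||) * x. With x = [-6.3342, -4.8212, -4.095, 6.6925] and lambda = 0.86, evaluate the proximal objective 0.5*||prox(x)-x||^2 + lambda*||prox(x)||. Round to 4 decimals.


Step 1: Compute ||x||.
||x|| = 11.177
Step 2: Compute scaling factor.
scale = max(0, 1 - 0.86/11.177) = 0.9231
Step 3: prox(x) = [-5.8468, -4.4502, -3.7799, 6.1776]
||prox(x)|| = 10.317
Step 4: Proximal objective.
0.5*||prox-x||^2 = 0.3698
lambda*||prox|| = 8.8726
Total = 9.2424


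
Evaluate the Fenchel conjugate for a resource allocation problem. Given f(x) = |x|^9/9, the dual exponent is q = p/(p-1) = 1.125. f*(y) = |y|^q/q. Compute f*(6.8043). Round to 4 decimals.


The conjugate exponent q satisfies 1/p + 1/q = 1.
p = 9, so q = 9/(9 - 1) = 1.125
|y|^q = 6.8043^1.125 = 8.6473
f*(6.8043) = 8.6473 / 1.125 = 7.6865


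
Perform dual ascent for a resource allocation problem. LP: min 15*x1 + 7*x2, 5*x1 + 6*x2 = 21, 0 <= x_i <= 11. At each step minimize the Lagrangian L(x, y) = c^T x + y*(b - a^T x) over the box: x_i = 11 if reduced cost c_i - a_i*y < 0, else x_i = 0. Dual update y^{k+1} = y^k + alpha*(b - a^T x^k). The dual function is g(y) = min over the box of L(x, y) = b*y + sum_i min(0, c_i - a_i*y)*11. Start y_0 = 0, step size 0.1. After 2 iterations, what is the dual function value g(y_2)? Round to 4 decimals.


Dual ascent for LP: min 15*x1 + 7*x2, 5*x1 + 6*x2 = 21, 0 <= x_i <= 11
Step 1: y^k = 0.0, reduced costs: (15.0, 7.0)
  x^k = (0.0, 0.0), subgradient = b - a^T x = 21.0
  y^{k+1} = 0.0 + 0.1*21.0 = 2.1
Step 2: y^k = 2.1, reduced costs: (4.5, -5.6)
  x^k = (0.0, 11.0), subgradient = b - a^T x = -45.0
  y^{k+1} = 2.1 + 0.1*-45.0 = -2.4
Dual objective at y_2 = -2.4: reduced costs (27.0, 21.4), box minimizer x = (0.0, 0.0)
g(y_2) = b*y + (c1 - a1*y)*x1 + (c2 - a2*y)*x2 = 21*(-2.4) + 27.0*0.0 + 21.4*0.0 = -50.4 + 0.0 + 0.0 = -50.4


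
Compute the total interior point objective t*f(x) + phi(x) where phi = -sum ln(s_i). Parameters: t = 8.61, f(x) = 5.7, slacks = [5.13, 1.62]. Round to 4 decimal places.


Step 1: Compute log-barrier.
ln values: [1.6351, 0.4824]
phi = -(1.6351 + 0.4824) = -2.1175
Step 2: Compute augmented objective.
t*f(x) = 8.61*5.7 = 49.077
Total = 49.077 - 2.1175 = 46.9595


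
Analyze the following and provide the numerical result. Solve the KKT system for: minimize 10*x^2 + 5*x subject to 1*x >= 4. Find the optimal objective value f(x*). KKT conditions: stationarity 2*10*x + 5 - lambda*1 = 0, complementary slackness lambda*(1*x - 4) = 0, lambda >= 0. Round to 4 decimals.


Step 1: Try lambda = 0 (constraint inactive).
x_unc = -5/(2*10) = -0.25
Check: 1*-0.25 = -0.25 < 4 -- violated!
Step 2: Constraint must be active: 1*x = 4
x* = 4/1 = 4.0
lambda = (2*10*4.0 + 5)/1 = 85.0
Step 3: Compute optimal value.
f(x*) = 10*4.0^2 + 5*4.0 = 180.0


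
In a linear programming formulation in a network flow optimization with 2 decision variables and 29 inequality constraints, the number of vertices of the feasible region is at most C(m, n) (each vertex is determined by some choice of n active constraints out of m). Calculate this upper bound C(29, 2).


Each vertex corresponds to some choice of n active constraints out of m, so the number of vertices is at most C(m, n) = m! / (n!(m-n)!).
m = 29, n = 2
Numerator: 29 * 28
Denominator: 2! = 2
C(29, 2) = 406


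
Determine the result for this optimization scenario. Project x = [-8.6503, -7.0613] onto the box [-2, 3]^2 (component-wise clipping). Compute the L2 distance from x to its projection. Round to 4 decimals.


Project each component onto [-2, 3].
clip(-8.6503) = -2.0, clip(-7.0613) = -2.0
Projection = [-2.0, -2.0]
Squared diffs: [44.2265, 25.6168]
Distance = sqrt(69.8433) = 8.3572


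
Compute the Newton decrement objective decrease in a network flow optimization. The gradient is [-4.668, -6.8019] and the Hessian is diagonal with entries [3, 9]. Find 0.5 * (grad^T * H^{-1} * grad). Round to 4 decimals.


Step 1: H is diagonal, so H^(-1) * g = [-1.556, -0.7558].
Step 2: g^T H^(-1) g = sum_i g_i^2 / H_ii
  = (-4.668)^2/3 + (-6.8019)^2/9
  = 7.2634 + 5.1406 = 12.4041
Step 3: Objective decrease = 0.5 * g^T H^(-1) g = 6.202


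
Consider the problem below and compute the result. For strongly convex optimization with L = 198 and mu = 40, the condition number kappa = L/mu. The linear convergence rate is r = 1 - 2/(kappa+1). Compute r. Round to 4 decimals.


Step 1: Compute the condition number.
kappa = L/mu = 198/40 = 4.95
Step 2: Compute the convergence rate.
r = 1 - 2/(kappa + 1) = 1 - 2*mu/(L + mu) = (L - mu)/(L + mu) = 158/238 = 0.6639


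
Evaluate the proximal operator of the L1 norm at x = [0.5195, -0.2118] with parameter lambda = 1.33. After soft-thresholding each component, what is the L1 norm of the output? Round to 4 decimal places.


Soft-thresholding with lambda = 1.33:
prox(0.5195) = sign(0.5195)*max(|0.5195| - 1.33, 0) = 0.0
prox(-0.2118) = sign(-0.2118)*max(|-0.2118| - 1.33, 0) = 0.0
prox(x) = [0.0, 0.0]
||prox(x)||_1 = 0.0 + 0.0 = 0.0


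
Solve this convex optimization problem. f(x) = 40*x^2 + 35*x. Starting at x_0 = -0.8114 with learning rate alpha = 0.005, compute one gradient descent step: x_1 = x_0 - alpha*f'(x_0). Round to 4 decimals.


We compute the gradient at x_0 and apply the update.
f'(x) = 80*x + 35
f'(-0.8114) = 80*-0.8114 + 35 = -29.912
x_1 = -0.8114 - 0.005*-29.912 = -0.6618


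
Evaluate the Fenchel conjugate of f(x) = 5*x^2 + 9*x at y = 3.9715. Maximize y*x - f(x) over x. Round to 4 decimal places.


f*(y) = sup_x {y*x - a*x^2 - b*x} = sup_x {(y-b)*x - a*x^2}
FOC: (y - b) - 2a*x = 0 => x* = (y - b)/(2a)
x* = (3.9715 - 9)/(2*5) = -0.5029
f*(3.9715) = (y-b)^2/(4a) = (3.9715 - 9)^2/(4*5)
= 25.2858/20 = 1.2643


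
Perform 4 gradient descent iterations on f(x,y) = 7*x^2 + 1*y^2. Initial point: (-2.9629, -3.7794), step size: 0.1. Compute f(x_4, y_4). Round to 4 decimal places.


Gradient descent on f(x,y) = 7*x^2 + 1*y^2.
Starting point: (-2.9629, -3.7794), alpha = 0.1
Step 1: grad_x = 2*7*-2.9629 = -41.4806, grad_y = 2*1*-3.7794 = -7.5588
  x_1 = -2.9629 - 0.1*-41.4806 = 1.1852
  y_1 = -3.7794 - 0.1*-7.5588 = -3.0235
Step 2: grad_x = 2*7*1.1852 = 16.5922, grad_y = 2*1*-3.0235 = -6.047
  x_2 = 1.1852 - 0.1*16.5922 = -0.4741
  y_2 = -3.0235 - 0.1*-6.047 = -2.4188
Step 3: grad_x = 2*7*-0.4741 = -6.6369, grad_y = 2*1*-2.4188 = -4.8376
  x_3 = -0.4741 - 0.1*-6.6369 = 0.1896
  y_3 = -2.4188 - 0.1*-4.8376 = -1.9351
Step 4: grad_x = 2*7*0.1896 = 2.6548, grad_y = 2*1*-1.9351 = -3.8701
  x_4 = 0.1896 - 0.1*2.6548 = -0.0759
  y_4 = -1.9351 - 0.1*-3.8701 = -1.548
f(-0.0759, -1.548) = 7*(-0.0759)^2 + 1*(-1.548)^2 = 2.4367
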